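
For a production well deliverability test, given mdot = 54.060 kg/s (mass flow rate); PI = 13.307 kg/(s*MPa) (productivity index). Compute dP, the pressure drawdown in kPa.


dP = mdot * 1000 / PI
dP = 54.060 * 1000 / 13.307
dP = 4062.5 kPa


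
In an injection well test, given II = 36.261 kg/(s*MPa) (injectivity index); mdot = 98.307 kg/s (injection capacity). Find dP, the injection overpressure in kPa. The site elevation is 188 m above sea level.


dP = mdot * 1000 / II
dP = 98.307 * 1000 / 36.261
dP = 2711.1 kPa


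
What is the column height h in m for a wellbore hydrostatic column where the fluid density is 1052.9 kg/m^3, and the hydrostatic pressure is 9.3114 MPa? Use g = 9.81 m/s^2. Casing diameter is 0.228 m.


h = P * 1e6 / (g * rho)
h = 9.3114 * 1e6 / (9.81 * 1052.9)
h = 901.49 m


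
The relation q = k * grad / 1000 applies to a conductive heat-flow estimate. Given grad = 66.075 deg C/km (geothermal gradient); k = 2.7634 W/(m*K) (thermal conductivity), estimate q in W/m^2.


q = k * grad / 1000
q = 2.7634 * 66.075 / 1000
q = 0.18259 W/m^2


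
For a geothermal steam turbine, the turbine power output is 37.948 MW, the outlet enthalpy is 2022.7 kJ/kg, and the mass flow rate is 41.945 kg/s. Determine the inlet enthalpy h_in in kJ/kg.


h_in = h_out + P * 1000 / mdot
h_in = 2022.7 + 37.948 * 1000 / 41.945
h_in = 2927.4 kJ/kg


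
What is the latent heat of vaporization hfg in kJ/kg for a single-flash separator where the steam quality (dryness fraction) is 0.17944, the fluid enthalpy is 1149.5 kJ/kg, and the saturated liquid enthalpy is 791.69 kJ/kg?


hfg = (h - hf) / x
hfg = (1149.5 - 791.69) / 0.17944
hfg = 1994.0 kJ/kg


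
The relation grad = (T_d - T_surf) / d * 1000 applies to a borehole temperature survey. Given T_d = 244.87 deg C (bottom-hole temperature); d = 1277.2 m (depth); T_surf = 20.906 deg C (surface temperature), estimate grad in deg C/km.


grad = (T_d - T_surf) / d * 1000
grad = (244.87 - 20.906) / 1277.2 * 1000
grad = 175.36 deg C/km


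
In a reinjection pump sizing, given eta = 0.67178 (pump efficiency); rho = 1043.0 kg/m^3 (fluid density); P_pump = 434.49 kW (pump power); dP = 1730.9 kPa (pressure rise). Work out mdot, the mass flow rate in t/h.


mdot = P_pump * rho * eta / dP
mdot = 434.49 * 1043.0 * 0.67178 / 1730.9
mdot = 175.8811 kg/s
Convert: 175.8811 kg/s * 3.6 = 633.17 t/h
mdot = 633.17 t/h


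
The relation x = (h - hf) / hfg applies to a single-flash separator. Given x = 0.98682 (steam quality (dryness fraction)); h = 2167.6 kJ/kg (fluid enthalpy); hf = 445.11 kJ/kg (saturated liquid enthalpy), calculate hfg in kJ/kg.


hfg = (h - hf) / x
hfg = (2167.6 - 445.11) / 0.98682
hfg = 1745.5 kJ/kg


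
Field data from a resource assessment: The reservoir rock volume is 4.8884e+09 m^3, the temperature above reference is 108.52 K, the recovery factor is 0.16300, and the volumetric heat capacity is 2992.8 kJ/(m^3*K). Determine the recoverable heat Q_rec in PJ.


Step 1: Q_s = Vr*rhoc*dT/1e12 = 4.8884e+09*2992.8*108.52/1e12 = 1587.648 PJ
Step 2: Q_rec = Q_s * RF = 1587.648 * 0.163 = 258.79 PJ
Q_rec = 258.79 PJ


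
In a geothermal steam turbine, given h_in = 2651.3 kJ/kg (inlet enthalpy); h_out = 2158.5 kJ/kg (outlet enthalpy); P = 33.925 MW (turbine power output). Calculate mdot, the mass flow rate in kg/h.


mdot = P * 1000 / (h_in - h_out)
mdot = 33.925 * 1000 / (2651.3 - 2158.5)
mdot = 68.84131 kg/s
Convert: 68.84131 kg/s * 3600.0 = 2.4783e+05 kg/h
mdot = 2.4783e+05 kg/h


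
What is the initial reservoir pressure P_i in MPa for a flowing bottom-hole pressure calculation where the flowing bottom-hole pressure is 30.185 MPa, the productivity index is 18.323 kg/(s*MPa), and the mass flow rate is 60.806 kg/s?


P_i = P_wf + mdot / PI
P_i = 30.185 + 60.806 / 18.323
P_i = 33.504 MPa


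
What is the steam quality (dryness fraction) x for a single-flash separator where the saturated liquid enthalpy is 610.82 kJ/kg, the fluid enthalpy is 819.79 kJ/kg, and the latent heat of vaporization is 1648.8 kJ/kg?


x = (h - hf) / hfg
x = (819.79 - 610.82) / 1648.8
x = 0.12674


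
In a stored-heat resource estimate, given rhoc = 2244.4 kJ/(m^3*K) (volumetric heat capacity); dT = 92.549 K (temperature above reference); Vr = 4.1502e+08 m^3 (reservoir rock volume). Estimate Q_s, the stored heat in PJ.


Q_s = Vr * rhoc * dT / 1e12
Q_s = 4.1502e+08 * 2244.4 * 92.549 / 1e12
Q_s = 86.207 PJ


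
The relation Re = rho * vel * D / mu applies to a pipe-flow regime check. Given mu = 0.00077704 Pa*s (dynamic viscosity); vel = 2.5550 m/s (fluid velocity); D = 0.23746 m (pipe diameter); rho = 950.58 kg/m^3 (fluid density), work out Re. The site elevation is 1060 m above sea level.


Re = rho * vel * D / mu
Re = 950.58 * 2.5550 * 0.23746 / 0.00077704
Re = 7.4221e+05


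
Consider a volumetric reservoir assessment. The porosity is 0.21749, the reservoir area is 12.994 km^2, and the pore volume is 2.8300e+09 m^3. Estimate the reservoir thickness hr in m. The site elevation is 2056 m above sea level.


hr = Vp / (A * 1e6 * phi)
hr = 2.8300e+09 / (12.994 * 1e6 * 0.21749)
hr = 1001.4 m


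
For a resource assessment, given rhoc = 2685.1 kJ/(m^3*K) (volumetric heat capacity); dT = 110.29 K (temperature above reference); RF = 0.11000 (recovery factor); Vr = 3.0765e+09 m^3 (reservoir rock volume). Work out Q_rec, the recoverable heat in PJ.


Step 1: Q_s = Vr*rhoc*dT/1e12 = 3.0765e+09*2685.1*110.29/1e12 = 911.0737 PJ
Step 2: Q_rec = Q_s * RF = 911.0737 * 0.11 = 100.22 PJ
Q_rec = 100.22 PJ


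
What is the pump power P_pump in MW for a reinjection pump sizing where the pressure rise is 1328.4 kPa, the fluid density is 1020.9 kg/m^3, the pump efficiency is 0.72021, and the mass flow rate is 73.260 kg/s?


P_pump = mdot * dP / (rho * eta)
P_pump = 73.260 * 1328.4 / (1020.9 * 0.72021)
P_pump = 132.3590 kW
Convert: 132.3590 kW * 0.001 = 0.13236 MW
P_pump = 0.13236 MW


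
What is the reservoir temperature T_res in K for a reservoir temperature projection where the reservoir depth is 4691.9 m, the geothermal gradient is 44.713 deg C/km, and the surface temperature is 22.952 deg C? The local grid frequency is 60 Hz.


T_res = T_surf + grad * d / 1000
T_res = 22.952 + 44.713 * 4691.9 / 1000
T_res = 232.7409 deg C
Convert to K: 232.7409 + 273.15 = 505.89 K
T_res = 505.89 K


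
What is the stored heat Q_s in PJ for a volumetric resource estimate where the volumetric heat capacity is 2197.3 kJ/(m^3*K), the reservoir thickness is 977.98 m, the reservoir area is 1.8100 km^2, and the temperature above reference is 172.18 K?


Step 1: Vr = A*1e6*hr = 1.81*1e6*977.98 = 1.770144e+09 m^3
Step 2: Q_s = Vr*rhoc*dT/1e12 = 1.770144e+09*2197.3*172.18/1e12 = 669.70 PJ
Q_s = 669.70 PJ


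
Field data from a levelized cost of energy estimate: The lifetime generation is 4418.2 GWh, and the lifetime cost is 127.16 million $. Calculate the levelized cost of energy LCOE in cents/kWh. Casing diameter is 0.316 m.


LCOE = C_tot / E_tot * 100
LCOE = 127.16 / 4418.2 * 100
LCOE = 2.8781 cents/kWh


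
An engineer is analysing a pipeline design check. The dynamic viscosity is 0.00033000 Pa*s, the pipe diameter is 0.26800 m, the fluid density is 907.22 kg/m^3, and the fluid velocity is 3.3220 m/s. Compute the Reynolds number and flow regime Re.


Step 1: Re = rho*vel*D/mu = 907.22*3.322*0.268/0.00033 = 2.4476e+06
Step 2: Re = 2.4476e+06 > 4000, so flow is turbulent.
Re = 2.4476e+06 (turbulent)


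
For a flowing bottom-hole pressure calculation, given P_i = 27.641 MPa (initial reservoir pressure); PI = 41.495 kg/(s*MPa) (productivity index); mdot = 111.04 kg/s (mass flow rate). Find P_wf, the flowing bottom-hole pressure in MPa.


P_wf = P_i - mdot / PI
P_wf = 27.641 - 111.04 / 41.495
P_wf = 24.965 MPa


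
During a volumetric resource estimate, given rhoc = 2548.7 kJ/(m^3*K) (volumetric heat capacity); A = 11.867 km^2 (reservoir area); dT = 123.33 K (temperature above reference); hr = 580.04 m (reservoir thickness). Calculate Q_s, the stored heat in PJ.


Step 1: Vr = A*1e6*hr = 11.867*1e6*580.04 = 6.883335e+09 m^3
Step 2: Q_s = Vr*rhoc*dT/1e12 = 6.883335e+09*2548.7*123.33/1e12 = 2163.6 PJ
Q_s = 2163.6 PJ


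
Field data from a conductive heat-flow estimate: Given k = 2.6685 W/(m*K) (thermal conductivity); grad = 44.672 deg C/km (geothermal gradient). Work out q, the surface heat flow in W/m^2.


q = k * grad / 1000
q = 2.6685 * 44.672 / 1000
q = 0.11921 W/m^2


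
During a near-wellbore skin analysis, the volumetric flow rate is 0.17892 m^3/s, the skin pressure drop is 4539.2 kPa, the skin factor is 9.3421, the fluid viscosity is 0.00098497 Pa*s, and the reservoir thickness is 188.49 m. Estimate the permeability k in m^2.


k = S*q*mu / (2*pi*dP_s*1000*hr)
k = 9.3421*0.17892*0.00098497 / (2*pi*4539.2*1000*188.49)
k = 3.0625e-13 m^2


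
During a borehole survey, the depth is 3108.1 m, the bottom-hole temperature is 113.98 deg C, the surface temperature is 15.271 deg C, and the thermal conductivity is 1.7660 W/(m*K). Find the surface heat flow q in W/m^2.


Step 1: grad = (T_d - T_surf)/d * 1000 = (113.98 - 15.271)/3108.1 * 1000 = 31.75863 deg C/km
Step 2: q = k * grad / 1000 = 1.766 * 31.75863 / 1000 = 0.056086 W/m^2
q = 0.056086 W/m^2


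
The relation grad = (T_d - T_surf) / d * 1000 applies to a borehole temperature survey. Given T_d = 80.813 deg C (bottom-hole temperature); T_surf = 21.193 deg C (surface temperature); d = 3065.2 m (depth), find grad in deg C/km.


grad = (T_d - T_surf) / d * 1000
grad = (80.813 - 21.193) / 3065.2 * 1000
grad = 19.451 deg C/km


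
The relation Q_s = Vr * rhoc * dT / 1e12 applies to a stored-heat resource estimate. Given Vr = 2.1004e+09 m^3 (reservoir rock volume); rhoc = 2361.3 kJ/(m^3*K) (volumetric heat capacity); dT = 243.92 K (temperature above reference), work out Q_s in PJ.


Q_s = Vr * rhoc * dT / 1e12
Q_s = 2.1004e+09 * 2361.3 * 243.92 / 1e12
Q_s = 1209.8 PJ


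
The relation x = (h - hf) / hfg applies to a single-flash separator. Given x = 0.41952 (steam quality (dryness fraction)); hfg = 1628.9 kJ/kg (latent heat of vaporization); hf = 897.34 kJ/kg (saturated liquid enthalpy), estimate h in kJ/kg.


h = hf + x * hfg
h = 897.34 + 0.41952 * 1628.9
h = 1580.7 kJ/kg


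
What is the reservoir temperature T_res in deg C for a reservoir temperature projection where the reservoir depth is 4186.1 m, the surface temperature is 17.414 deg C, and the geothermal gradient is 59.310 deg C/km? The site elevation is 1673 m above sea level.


T_res = T_surf + grad * d / 1000
T_res = 17.414 + 59.310 * 4186.1 / 1000
T_res = 265.69 deg C


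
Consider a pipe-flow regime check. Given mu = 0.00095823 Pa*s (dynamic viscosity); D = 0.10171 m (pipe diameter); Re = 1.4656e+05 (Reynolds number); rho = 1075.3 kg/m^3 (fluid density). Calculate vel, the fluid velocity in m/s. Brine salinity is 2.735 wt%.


vel = Re * mu / (rho * D)
vel = 1.4656e+05 * 0.00095823 / (1075.3 * 0.10171)
vel = 1.2841 m/s


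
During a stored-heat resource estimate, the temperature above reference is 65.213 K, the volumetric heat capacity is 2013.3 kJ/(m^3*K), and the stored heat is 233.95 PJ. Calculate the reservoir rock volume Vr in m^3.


Vr = Q_s * 1e12 / (rhoc * dT)
Vr = 233.95 * 1e12 / (2013.3 * 65.213)
Vr = 1.7819e+09 m^3


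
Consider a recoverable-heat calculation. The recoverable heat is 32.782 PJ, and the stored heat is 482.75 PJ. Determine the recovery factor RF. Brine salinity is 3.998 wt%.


RF = Q_rec / Q_s
RF = 32.782 / 482.75
RF = 0.067907


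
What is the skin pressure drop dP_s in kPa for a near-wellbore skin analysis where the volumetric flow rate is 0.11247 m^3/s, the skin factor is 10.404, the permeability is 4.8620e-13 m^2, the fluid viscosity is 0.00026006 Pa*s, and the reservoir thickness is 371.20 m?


dP_s = S * q * mu / (2*pi*k*hr) / 1000
dP_s = 10.404 * 0.11247 * 0.00026006 / (2*pi*4.8620e-13*371.20) / 1000
dP_s = 268.35 kPa


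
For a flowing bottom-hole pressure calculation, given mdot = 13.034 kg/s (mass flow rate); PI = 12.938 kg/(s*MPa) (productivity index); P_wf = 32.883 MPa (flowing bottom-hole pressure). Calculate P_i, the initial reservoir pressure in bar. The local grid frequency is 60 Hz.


P_i = P_wf + mdot / PI
P_i = 32.883 + 13.034 / 12.938
P_i = 33.89042 MPa
Convert: 33.89042 MPa * 10.0 = 338.90 bar
P_i = 338.90 bar


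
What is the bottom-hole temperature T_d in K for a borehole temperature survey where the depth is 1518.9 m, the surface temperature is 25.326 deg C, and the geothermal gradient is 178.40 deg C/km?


T_d = T_surf + grad * d / 1000
T_d = 25.326 + 178.40 * 1518.9 / 1000
T_d = 296.2978 deg C
Convert to K: 296.2978 + 273.15 = 569.45 K
T_d = 569.45 K


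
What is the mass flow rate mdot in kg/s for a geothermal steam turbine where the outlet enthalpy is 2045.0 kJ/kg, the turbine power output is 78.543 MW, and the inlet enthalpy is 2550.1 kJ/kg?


mdot = P * 1000 / (h_in - h_out)
mdot = 78.543 * 1000 / (2550.1 - 2045.0)
mdot = 155.50 kg/s


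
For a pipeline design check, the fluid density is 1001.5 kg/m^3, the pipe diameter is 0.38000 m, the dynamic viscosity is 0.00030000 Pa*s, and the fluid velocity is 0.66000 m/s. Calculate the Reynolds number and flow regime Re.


Step 1: Re = rho*vel*D/mu = 1001.5*0.66*0.38/0.0003 = 8.3725e+05
Step 2: Re = 8.3725e+05 > 4000, so flow is turbulent.
Re = 8.3725e+05 (turbulent)


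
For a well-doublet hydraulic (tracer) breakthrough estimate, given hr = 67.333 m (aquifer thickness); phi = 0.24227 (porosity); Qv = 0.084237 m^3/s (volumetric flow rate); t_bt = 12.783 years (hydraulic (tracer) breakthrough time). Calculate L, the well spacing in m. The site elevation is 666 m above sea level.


L = sqrt(t_bt*365.25*86400*3*Qv / (pi*hr*phi))
L = sqrt(12.783*365.25*86400*3*0.084237 / (pi*67.333*0.24227))
L = 1410.4 m


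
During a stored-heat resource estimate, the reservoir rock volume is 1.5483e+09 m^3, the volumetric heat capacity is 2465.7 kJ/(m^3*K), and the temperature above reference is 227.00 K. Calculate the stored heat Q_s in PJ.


Q_s = Vr * rhoc * dT / 1e12
Q_s = 1.5483e+09 * 2465.7 * 227.00 / 1e12
Q_s = 866.61 PJ


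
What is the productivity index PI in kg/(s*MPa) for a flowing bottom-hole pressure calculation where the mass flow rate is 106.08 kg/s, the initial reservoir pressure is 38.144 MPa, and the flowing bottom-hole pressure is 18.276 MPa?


PI = mdot / (P_i - P_wf)
PI = 106.08 / (38.144 - 18.276)
PI = 5.3392 kg/(s*MPa)


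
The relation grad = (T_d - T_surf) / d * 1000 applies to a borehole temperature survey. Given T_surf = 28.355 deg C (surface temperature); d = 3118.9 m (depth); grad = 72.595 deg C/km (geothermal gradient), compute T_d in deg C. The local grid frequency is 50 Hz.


T_d = T_surf + grad * d / 1000
T_d = 28.355 + 72.595 * 3118.9 / 1000
T_d = 254.77 deg C


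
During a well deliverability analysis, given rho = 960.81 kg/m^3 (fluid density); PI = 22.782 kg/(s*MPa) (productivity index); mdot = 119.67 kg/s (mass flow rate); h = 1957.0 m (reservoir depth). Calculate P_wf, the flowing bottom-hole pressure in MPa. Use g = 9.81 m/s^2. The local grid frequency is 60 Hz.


Step 1: P_i = rho*g*h/1e6 = 960.81*9.81*1957.0/1e6 = 18.44579 MPa
Step 2: P_wf = P_i - mdot/PI = 18.44579 - 119.67/22.782 = 13.193 MPa
P_wf = 13.193 MPa


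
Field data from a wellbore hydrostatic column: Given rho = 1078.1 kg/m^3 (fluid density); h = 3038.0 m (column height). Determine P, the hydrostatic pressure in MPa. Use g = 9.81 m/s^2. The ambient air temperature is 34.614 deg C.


P = rho * g * h / 1e6
P = 1078.1 * 9.81 * 3038.0 / 1e6
P = 32.130 MPa


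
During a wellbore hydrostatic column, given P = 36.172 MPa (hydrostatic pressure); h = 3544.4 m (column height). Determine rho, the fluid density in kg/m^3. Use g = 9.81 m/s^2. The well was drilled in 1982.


rho = P * 1e6 / (g * h)
rho = 36.172 * 1e6 / (9.81 * 3544.4)
rho = 1040.3 kg/m^3


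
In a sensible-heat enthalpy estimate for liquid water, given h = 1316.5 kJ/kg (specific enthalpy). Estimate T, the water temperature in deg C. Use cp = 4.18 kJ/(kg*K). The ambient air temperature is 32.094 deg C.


T = h / cp
T = 1316.5 / 4.18
T = 314.95 deg C


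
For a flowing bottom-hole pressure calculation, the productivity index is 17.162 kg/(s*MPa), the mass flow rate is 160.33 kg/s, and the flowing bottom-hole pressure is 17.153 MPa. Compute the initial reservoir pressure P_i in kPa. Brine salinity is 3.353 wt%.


P_i = P_wf + mdot / PI
P_i = 17.153 + 160.33 / 17.162
P_i = 26.49515 MPa
Convert: 26.49515 MPa * 1000.0 = 26495 kPa
P_i = 26495 kPa


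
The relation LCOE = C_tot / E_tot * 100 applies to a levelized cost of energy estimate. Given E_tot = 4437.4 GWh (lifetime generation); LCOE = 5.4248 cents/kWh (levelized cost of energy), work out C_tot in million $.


C_tot = LCOE / 100 * E_tot
C_tot = 5.4248 / 100 * 4437.4
C_tot = 240.72 million $


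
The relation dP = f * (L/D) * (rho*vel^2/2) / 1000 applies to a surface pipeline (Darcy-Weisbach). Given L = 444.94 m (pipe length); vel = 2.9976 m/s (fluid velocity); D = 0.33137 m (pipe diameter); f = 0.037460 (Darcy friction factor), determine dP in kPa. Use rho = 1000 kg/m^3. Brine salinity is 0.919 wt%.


dP = f * (L/D) * (rho*vel^2/2) / 1000
dP = 0.037460 * (444.94/0.33137) * (1000*2.9976^2/2) / 1000
dP = 225.98 kPa


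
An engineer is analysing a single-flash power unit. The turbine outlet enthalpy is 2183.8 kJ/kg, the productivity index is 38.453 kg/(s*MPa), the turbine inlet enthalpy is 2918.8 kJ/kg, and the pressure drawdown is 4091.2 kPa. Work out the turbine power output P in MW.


Step 1: mdot = PI * dP / 1000 = 38.453 * 4091.2 / 1000 = 157.3189 kg/s
Step 2: P = mdot*(h_in - h_out)/1000 = 157.3189*(2918.8 - 2183.8)/1000 = 115.63 MW
P = 115.63 MW


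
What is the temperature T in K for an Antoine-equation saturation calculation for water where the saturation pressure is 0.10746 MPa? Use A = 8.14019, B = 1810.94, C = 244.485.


T = B / (A - log10(P_sat * 760 / 0.101325)) - C
T = 1810.94 / (8.14019 - log10(0.10746 * 760 / 0.101325)) - 244.485
T = 101.5206 deg C
Convert to K: 101.5206 + 273.15 = 374.67 K
T = 374.67 K


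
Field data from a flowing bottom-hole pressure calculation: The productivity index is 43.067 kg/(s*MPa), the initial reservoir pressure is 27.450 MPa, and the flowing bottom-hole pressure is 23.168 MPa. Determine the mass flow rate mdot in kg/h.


mdot = (P_i - P_wf) * PI
mdot = (27.450 - 23.168) * 43.067
mdot = 184.4129 kg/s
Convert: 184.4129 kg/s * 3600.0 = 6.6389e+05 kg/h
mdot = 6.6389e+05 kg/h


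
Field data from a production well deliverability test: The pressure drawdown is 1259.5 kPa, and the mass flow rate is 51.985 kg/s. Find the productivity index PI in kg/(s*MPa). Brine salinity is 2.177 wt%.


PI = mdot * 1000 / dP
PI = 51.985 * 1000 / 1259.5
PI = 41.274 kg/(s*MPa)


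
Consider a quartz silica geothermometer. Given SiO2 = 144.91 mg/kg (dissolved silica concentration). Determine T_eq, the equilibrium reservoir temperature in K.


T_eq = 1309 / (5.19 - log10(SiO2)) - 273.15
T_eq = 1309 / (5.19 - log10(144.91)) - 273.15
T_eq = 159.0199 deg C
Convert to K: 159.0199 + 273.15 = 432.17 K
T_eq = 432.17 K


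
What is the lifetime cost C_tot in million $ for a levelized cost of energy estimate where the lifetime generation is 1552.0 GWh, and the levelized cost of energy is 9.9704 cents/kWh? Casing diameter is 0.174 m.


C_tot = LCOE / 100 * E_tot
C_tot = 9.9704 / 100 * 1552.0
C_tot = 154.74 million $


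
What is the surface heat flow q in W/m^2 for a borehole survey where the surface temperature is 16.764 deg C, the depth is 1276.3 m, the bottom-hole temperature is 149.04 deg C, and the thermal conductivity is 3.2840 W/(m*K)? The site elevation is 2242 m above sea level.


Step 1: grad = (T_d - T_surf)/d * 1000 = (149.04 - 16.764)/1276.3 * 1000 = 103.6402 deg C/km
Step 2: q = k * grad / 1000 = 3.284 * 103.6402 / 1000 = 0.34035 W/m^2
q = 0.34035 W/m^2


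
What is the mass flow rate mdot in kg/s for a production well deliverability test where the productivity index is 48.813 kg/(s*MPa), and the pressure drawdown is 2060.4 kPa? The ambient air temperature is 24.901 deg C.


mdot = PI * dP / 1000
mdot = 48.813 * 2060.4 / 1000
mdot = 100.57 kg/s


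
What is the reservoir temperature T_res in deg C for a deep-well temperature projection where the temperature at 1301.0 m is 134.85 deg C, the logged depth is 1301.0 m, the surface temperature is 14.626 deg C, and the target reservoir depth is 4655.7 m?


Step 1: grad = (T_d1 - T_surf)/d1 * 1000 = (134.85 - 14.626)/1301.0 * 1000 = 92.40892 deg C/km
Step 2: T_res = T_surf + grad*d2/1000 = 14.626 + 92.40892*4655.7/1000 = 444.85 deg C
T_res = 444.85 deg C


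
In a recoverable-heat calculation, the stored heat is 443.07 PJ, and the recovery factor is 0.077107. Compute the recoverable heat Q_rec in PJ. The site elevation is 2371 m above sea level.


Q_rec = Q_s * RF
Q_rec = 443.07 * 0.077107
Q_rec = 34.164 PJ


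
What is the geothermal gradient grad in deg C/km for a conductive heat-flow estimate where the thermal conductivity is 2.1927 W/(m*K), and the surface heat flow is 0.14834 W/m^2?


grad = q * 1000 / k
grad = 0.14834 * 1000 / 2.1927
grad = 67.652 deg C/km


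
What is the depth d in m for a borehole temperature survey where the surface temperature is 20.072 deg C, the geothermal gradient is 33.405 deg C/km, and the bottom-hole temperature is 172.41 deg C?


d = (T_d - T_surf) / grad * 1000
d = (172.41 - 20.072) / 33.405 * 1000
d = 4560.3 m


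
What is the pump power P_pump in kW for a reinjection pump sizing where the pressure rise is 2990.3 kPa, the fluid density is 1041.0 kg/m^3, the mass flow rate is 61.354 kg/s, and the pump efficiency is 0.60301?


P_pump = mdot * dP / (rho * eta)
P_pump = 61.354 * 2990.3 / (1041.0 * 0.60301)
P_pump = 292.27 kW


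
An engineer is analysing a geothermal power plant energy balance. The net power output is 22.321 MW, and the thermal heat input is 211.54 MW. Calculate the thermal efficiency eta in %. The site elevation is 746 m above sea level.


eta = W_net / Q_in * 100
eta = 22.321 / 211.54 * 100
eta = 10.552 %


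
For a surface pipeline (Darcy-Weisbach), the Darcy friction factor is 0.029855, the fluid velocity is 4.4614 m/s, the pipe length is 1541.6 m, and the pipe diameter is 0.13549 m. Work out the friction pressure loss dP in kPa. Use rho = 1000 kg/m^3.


dP = f * (L/D) * (rho*vel^2/2) / 1000
dP = 0.029855 * (1541.6/0.13549) * (1000*4.4614^2/2) / 1000
dP = 3380.6 kPa


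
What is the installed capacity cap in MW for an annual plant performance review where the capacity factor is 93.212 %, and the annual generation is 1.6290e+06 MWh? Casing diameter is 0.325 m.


cap = E_a / (CF/100 * 8760)
cap = 1.6290e+06 / (93.212/100 * 8760)
cap = 199.50 MW


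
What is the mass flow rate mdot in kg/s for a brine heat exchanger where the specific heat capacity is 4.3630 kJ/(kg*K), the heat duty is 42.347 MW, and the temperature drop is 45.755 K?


mdot = Q * 1000 / (cp * dT)
mdot = 42.347 * 1000 / (4.3630 * 45.755)
mdot = 212.13 kg/s


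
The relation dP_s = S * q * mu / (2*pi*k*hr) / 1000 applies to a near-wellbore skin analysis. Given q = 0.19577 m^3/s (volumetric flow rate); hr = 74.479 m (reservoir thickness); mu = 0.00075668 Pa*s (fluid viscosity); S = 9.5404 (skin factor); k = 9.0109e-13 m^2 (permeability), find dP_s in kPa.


dP_s = S * q * mu / (2*pi*k*hr) / 1000
dP_s = 9.5404 * 0.19577 * 0.00075668 / (2*pi*9.0109e-13*74.479) / 1000
dP_s = 3351.5 kPa


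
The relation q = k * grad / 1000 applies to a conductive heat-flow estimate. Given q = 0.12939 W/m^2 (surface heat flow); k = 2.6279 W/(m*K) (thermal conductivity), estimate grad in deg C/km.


grad = q * 1000 / k
grad = 0.12939 * 1000 / 2.6279
grad = 49.237 deg C/km


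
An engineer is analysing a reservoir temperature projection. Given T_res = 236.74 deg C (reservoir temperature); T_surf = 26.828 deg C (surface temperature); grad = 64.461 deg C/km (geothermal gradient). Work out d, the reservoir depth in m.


d = (T_res - T_surf) / grad * 1000
d = (236.74 - 26.828) / 64.461 * 1000
d = 3256.4 m


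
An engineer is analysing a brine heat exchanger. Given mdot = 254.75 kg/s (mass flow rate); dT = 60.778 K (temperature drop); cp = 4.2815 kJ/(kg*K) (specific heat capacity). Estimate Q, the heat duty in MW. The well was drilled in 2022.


Q = mdot * cp * dT / 1000
Q = 254.75 * 4.2815 * 60.778 / 1000
Q = 66.291 MW


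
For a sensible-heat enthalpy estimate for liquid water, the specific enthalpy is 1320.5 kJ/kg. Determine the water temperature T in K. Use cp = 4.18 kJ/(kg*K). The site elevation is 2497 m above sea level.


T = h / cp
T = 1320.5 / 4.18
T = 315.9091 deg C
Convert to K: 315.9091 + 273.15 = 589.06 K
T = 589.06 K


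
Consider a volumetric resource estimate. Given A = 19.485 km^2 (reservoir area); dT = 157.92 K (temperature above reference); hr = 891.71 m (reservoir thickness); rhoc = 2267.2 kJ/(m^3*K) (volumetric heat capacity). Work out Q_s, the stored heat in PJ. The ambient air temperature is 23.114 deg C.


Step 1: Vr = A*1e6*hr = 19.485*1e6*891.71 = 1.737497e+10 m^3
Step 2: Q_s = Vr*rhoc*dT/1e12 = 1.737497e+10*2267.2*157.92/1e12 = 6220.9 PJ
Q_s = 6220.9 PJ


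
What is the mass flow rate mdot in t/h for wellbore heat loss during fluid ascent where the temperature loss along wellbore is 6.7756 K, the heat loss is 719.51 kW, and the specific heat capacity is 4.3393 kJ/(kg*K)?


mdot = Q_loss / (cp * dT)
mdot = 719.51 / (4.3393 * 6.7756)
mdot = 24.47200 kg/s
Convert: 24.47200 kg/s * 3.6 = 88.099 t/h
mdot = 88.099 t/h


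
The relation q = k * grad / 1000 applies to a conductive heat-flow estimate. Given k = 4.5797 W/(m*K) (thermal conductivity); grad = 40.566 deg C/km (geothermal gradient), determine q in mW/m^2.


q = k * grad / 1000
q = 4.5797 * 40.566 / 1000
q = 0.1857801 W/m^2
Convert: 0.1857801 W/m^2 * 1000.0 = 185.78 mW/m^2
q = 185.78 mW/m^2


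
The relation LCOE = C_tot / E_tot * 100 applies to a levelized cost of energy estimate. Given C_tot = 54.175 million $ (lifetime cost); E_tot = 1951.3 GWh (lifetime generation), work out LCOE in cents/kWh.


LCOE = C_tot / E_tot * 100
LCOE = 54.175 / 1951.3 * 100
LCOE = 2.7764 cents/kWh


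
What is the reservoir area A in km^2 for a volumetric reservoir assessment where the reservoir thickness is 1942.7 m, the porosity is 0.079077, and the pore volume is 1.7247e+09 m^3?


A = Vp / (1e6 * hr * phi)
A = 1.7247e+09 / (1e6 * 1942.7 * 0.079077)
A = 11.227 km^2


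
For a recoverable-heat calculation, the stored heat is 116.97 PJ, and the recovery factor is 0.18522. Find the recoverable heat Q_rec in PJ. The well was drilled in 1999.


Q_rec = Q_s * RF
Q_rec = 116.97 * 0.18522
Q_rec = 21.665 PJ


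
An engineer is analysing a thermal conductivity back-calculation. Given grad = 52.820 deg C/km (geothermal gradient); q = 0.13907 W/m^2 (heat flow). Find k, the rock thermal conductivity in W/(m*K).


k = q / (grad / 1000)
k = 0.13907 / (52.820 / 1000)
k = 2.6329 W/(m*K)


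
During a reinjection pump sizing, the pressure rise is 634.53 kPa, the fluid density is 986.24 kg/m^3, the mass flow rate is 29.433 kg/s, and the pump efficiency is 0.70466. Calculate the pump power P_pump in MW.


P_pump = mdot * dP / (rho * eta)
P_pump = 29.433 * 634.53 / (986.24 * 0.70466)
P_pump = 26.87351 kW
Convert: 26.87351 kW * 0.001 = 0.026874 MW
P_pump = 0.026874 MW


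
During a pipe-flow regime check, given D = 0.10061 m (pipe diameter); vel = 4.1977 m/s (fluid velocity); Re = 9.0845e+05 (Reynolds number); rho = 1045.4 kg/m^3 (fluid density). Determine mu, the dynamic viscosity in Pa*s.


mu = rho * vel * D / Re
mu = 1045.4 * 4.1977 * 0.10061 / 9.0845e+05
mu = 0.00048600 Pa*s


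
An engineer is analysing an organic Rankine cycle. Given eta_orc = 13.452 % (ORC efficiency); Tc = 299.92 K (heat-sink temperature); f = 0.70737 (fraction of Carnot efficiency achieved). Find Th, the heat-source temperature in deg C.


Th = Tc / (1 - (eta_orc/100)/f)
Th = 299.92 / (1 - (13.452/100)/0.70737)
Th = 370.3490 K
Convert to deg C: 370.3490 - 273.15 = 97.199 deg C
Th = 97.199 deg C


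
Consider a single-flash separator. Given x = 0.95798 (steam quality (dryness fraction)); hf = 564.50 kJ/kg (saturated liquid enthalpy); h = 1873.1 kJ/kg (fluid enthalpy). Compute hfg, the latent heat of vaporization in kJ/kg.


hfg = (h - hf) / x
hfg = (1873.1 - 564.50) / 0.95798
hfg = 1366.0 kJ/kg


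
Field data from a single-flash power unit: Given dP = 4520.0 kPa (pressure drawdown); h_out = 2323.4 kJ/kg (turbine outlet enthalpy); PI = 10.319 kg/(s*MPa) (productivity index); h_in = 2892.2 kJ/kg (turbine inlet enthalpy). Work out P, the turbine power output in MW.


Step 1: mdot = PI * dP / 1000 = 10.319 * 4520.0 / 1000 = 46.64188 kg/s
Step 2: P = mdot*(h_in - h_out)/1000 = 46.64188*(2892.2 - 2323.4)/1000 = 26.530 MW
P = 26.530 MW


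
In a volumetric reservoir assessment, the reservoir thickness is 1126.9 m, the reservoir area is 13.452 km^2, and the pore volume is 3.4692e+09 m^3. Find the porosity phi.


phi = Vp / (A * 1e6 * hr)
phi = 3.4692e+09 / (13.452 * 1e6 * 1126.9)
phi = 0.22885


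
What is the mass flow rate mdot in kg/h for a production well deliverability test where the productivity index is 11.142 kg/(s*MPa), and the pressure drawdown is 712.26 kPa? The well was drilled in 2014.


mdot = PI * dP / 1000
mdot = 11.142 * 712.26 / 1000
mdot = 7.936001 kg/s
Convert: 7.936001 kg/s * 3600.0 = 28570 kg/h
mdot = 28570 kg/h


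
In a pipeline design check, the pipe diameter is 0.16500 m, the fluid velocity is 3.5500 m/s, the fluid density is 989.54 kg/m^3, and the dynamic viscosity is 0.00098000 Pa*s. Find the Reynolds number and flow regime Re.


Step 1: Re = rho*vel*D/mu = 989.54*3.55*0.165/0.00098 = 5.9145e+05
Step 2: Re = 5.9145e+05 > 4000, so flow is turbulent.
Re = 5.9145e+05 (turbulent)


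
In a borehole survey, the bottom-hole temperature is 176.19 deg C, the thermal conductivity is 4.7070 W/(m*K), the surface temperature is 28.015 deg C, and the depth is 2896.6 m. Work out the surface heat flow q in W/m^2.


Step 1: grad = (T_d - T_surf)/d * 1000 = (176.19 - 28.015)/2896.6 * 1000 = 51.15480 deg C/km
Step 2: q = k * grad / 1000 = 4.707 * 51.15480 / 1000 = 0.24079 W/m^2
q = 0.24079 W/m^2


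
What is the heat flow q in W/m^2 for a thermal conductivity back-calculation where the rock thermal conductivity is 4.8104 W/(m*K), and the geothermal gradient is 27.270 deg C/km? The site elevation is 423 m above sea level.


q = k * grad / 1000
q = 4.8104 * 27.270 / 1000
q = 0.13118 W/m^2


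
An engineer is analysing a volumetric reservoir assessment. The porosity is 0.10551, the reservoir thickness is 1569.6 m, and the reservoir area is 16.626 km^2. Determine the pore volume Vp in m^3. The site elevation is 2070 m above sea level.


Vp = A * 1e6 * hr * phi
Vp = 16.626 * 1e6 * 1569.6 * 0.10551
Vp = 2.7534e+09 m^3


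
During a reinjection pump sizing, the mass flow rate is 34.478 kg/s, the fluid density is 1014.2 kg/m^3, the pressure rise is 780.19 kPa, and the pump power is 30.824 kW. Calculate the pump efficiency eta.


eta = mdot * dP / (rho * P_pump)
eta = 34.478 * 780.19 / (1014.2 * 30.824)
eta = 0.86046


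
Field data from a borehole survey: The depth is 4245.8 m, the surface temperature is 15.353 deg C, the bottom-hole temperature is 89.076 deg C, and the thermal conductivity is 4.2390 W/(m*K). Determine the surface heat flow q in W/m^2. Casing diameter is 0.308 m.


Step 1: grad = (T_d - T_surf)/d * 1000 = (89.076 - 15.353)/4245.8 * 1000 = 17.36375 deg C/km
Step 2: q = k * grad / 1000 = 4.239 * 17.36375 / 1000 = 0.073605 W/m^2
q = 0.073605 W/m^2


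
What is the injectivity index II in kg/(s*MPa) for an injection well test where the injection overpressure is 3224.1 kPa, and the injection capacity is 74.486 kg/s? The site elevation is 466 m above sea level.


II = mdot * 1000 / dP
II = 74.486 * 1000 / 3224.1
II = 23.103 kg/(s*MPa)


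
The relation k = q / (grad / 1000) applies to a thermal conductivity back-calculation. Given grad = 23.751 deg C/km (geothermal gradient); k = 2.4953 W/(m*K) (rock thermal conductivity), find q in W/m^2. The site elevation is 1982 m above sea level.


q = k * grad / 1000
q = 2.4953 * 23.751 / 1000
q = 0.059266 W/m^2


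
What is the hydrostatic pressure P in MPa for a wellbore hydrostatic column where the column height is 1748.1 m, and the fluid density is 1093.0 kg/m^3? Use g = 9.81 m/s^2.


P = rho * g * h / 1e6
P = 1093.0 * 9.81 * 1748.1 / 1e6
P = 18.744 MPa


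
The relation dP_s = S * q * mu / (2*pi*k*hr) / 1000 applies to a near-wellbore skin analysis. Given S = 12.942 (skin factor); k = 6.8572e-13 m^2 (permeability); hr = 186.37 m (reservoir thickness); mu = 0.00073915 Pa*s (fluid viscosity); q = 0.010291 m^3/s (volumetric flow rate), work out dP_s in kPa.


dP_s = S * q * mu / (2*pi*k*hr) / 1000
dP_s = 12.942 * 0.010291 * 0.00073915 / (2*pi*6.8572e-13*186.37) / 1000
dP_s = 122.60 kPa


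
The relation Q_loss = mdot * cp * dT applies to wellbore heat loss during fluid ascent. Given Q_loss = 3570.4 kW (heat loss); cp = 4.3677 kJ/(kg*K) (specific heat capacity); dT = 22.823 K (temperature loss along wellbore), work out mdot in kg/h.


mdot = Q_loss / (cp * dT)
mdot = 3570.4 / (4.3677 * 22.823)
mdot = 35.81718 kg/s
Convert: 35.81718 kg/s * 3600.0 = 1.2894e+05 kg/h
mdot = 1.2894e+05 kg/h


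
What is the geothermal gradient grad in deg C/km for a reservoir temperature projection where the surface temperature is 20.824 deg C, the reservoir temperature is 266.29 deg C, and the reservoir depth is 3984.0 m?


grad = (T_res - T_surf) / d * 1000
grad = (266.29 - 20.824) / 3984.0 * 1000
grad = 61.613 deg C/km


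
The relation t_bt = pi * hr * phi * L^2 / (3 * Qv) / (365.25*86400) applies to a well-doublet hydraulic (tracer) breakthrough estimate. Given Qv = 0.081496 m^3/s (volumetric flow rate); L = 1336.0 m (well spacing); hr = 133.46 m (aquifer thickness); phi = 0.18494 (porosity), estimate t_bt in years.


t_bt = pi * hr * phi * L^2 / (3 * Qv) / (365.25*86400)
t_bt = pi * 133.46 * 0.18494 * 1336.0^2 / (3 * 0.081496) / (365.25*86400)
t_bt = 17.938 years


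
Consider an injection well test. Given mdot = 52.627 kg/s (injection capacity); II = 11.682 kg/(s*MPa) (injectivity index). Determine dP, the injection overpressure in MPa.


dP = mdot * 1000 / II
dP = 52.627 * 1000 / 11.682
dP = 4504.965 kPa
Convert: 4504.965 kPa * 0.001 = 4.5050 MPa
dP = 4.5050 MPa


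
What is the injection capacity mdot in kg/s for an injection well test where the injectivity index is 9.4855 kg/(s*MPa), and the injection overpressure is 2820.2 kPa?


mdot = II * dP / 1000
mdot = 9.4855 * 2820.2 / 1000
mdot = 26.751 kg/s


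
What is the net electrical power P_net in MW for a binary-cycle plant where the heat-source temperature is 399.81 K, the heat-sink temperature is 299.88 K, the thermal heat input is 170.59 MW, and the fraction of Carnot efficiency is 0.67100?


Step 1: eta = (1 - Tc/Th)*f = (1 - 299.88/399.81)*0.671 = 0.1677122
Step 2: P_net = eta * Q_in = 0.1677122 * 170.59 = 28.610 MW
P_net = 28.610 MW


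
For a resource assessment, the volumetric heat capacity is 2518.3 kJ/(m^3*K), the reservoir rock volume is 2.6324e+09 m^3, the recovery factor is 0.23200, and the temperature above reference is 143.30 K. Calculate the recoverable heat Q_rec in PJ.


Step 1: Q_s = Vr*rhoc*dT/1e12 = 2.6324e+09*2518.3*143.3/1e12 = 949.9605 PJ
Step 2: Q_rec = Q_s * RF = 949.9605 * 0.232 = 220.39 PJ
Q_rec = 220.39 PJ


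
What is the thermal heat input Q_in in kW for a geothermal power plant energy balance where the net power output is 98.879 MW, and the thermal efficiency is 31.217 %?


Q_in = W_net / (eta / 100)
Q_in = 98.879 / (31.217 / 100)
Q_in = 316.7473 MW
Convert: 316.7473 MW * 1000.0 = 3.1675e+05 kW
Q_in = 3.1675e+05 kW


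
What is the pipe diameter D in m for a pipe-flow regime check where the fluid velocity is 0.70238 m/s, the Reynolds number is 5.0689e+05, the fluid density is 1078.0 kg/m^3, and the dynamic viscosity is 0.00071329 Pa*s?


D = Re * mu / (rho * vel)
D = 5.0689e+05 * 0.00071329 / (1078.0 * 0.70238)
D = 0.47752 m


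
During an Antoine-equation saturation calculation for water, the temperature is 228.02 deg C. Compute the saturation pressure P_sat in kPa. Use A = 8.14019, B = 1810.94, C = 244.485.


P_sat = 10^(A - B/(C + T)) / 760 * 0.101325
P_sat = 10^(8.14019 - 1810.94/(244.485 + 228.02)) / 760 * 0.101325
P_sat = 2.706801 MPa
Convert: 2.706801 MPa * 1000.0 = 2706.8 kPa
P_sat = 2706.8 kPa


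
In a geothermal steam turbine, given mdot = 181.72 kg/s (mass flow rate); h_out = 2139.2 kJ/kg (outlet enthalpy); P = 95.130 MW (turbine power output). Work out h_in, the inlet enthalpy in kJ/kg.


h_in = h_out + P * 1000 / mdot
h_in = 2139.2 + 95.130 * 1000 / 181.72
h_in = 2662.7 kJ/kg


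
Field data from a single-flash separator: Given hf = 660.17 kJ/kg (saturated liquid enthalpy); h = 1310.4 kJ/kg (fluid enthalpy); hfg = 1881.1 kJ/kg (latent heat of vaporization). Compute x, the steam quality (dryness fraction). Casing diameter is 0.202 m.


x = (h - hf) / hfg
x = (1310.4 - 660.17) / 1881.1
x = 0.34566


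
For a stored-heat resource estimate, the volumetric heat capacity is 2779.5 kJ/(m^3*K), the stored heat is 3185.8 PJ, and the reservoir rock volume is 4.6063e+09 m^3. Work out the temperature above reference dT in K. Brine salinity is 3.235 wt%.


dT = Q_s * 1e12 / (Vr * rhoc)
dT = 3185.8 * 1e12 / (4.6063e+09 * 2779.5)
dT = 248.83 K


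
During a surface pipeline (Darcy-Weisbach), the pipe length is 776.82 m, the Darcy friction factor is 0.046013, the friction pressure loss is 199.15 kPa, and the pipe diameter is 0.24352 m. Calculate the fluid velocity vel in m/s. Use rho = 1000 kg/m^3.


vel = sqrt(dP*1000*2*D / (f*L*rho))
vel = sqrt(199.15*1000*2*0.24352 / (0.046013*776.82*1000))
vel = 1.6473 m/s


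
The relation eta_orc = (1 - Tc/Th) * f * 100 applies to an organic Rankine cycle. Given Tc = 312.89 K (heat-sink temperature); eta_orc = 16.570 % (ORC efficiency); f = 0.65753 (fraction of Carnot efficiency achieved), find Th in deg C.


Th = Tc / (1 - (eta_orc/100)/f)
Th = 312.89 / (1 - (16.570/100)/0.65753)
Th = 418.3042 K
Convert to deg C: 418.3042 - 273.15 = 145.15 deg C
Th = 145.15 deg C


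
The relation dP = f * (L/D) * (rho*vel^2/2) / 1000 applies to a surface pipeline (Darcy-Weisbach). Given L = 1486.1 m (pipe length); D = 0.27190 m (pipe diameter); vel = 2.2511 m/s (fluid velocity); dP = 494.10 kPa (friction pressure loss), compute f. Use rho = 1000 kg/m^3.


f = dP*1000 / ((L/D)*(rho*vel^2/2))
f = 494.10*1000 / ((1486.1/0.27190)*(1000*2.2511^2/2))
f = 0.035679


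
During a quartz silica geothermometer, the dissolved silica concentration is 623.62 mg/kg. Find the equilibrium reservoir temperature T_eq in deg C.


T_eq = 1309 / (5.19 - log10(SiO2)) - 273.15
T_eq = 1309 / (5.19 - log10(623.62)) - 273.15
T_eq = 273.39 deg C


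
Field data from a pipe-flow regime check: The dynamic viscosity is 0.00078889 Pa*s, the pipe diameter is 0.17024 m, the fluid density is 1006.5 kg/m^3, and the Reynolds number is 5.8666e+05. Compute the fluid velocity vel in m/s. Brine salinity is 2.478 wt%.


vel = Re * mu / (rho * D)
vel = 5.8666e+05 * 0.00078889 / (1006.5 * 0.17024)
vel = 2.7010 m/s


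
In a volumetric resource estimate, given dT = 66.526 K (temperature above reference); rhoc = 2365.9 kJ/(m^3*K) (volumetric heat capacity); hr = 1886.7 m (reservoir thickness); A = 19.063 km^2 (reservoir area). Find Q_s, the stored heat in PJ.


Step 1: Vr = A*1e6*hr = 19.063*1e6*1886.7 = 3.596616e+10 m^3
Step 2: Q_s = Vr*rhoc*dT/1e12 = 3.596616e+10*2365.9*66.526/1e12 = 5660.9 PJ
Q_s = 5660.9 PJ
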